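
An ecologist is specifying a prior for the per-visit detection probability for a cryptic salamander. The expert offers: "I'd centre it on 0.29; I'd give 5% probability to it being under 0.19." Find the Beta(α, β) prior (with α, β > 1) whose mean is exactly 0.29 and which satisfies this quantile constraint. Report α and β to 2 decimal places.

α ≈ 14.38, β ≈ 35.20

With mean 0.29 fixed, write α = 0.29s, β = 0.71s where s = α+β.
Need P(θ < 0.19) = 0.05 under Beta(0.29s, 0.71s). Normal approximation: (q−m)/√(m(1−m)/s) ≈ z_{0.05} = -1.64, so s ≈ 0.29·0.71·(-1.64)²/(0.19−0.29)² = 55.7.
At s = 55.7: P(θ<0.19) ≈ 0.040. Adjusting to match 0.05 gives s ≈ 49.58.
So α = 0.29·49.58 ≈ 14.38, β = 0.71·49.58 ≈ 35.20.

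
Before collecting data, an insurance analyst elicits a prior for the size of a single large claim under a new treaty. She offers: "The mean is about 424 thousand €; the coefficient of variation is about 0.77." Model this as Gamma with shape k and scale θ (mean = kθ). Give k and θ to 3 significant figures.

For Gamma(k, scale θ): mean = kθ, variance = kθ², so CV = 1/√k.
CV = 0.77, hence k = 1/CV² = 1.69.
Then θ = mean/k = 424/1.69 = 251.

k ≈ 1.69, θ ≈ 251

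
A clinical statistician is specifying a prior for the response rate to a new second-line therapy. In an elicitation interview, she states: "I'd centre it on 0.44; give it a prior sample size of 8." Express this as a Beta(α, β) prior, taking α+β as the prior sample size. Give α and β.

Under the effective-sample-size interpretation, Beta(α, β) has prior mean α/(α+β) and prior sample size α+β.
So α+β = 8 and α/(α+β) = 0.44, giving α = 0.44·8 = 3.52 and β = 8 − 3.52 = 4.48.

α = 3.52, β = 4.48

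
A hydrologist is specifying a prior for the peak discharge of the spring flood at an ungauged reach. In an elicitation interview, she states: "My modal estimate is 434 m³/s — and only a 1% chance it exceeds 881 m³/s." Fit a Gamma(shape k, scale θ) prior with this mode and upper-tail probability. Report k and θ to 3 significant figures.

k ≈ 10.8, θ ≈ 44.4

Gamma(k,θ) with k>1 has mode (k−1)θ, so θ = 434/(k−1).
Need P(X < 881) = 0.99 with θ tied to k this way. Start at k = 2, θ = 434: P(X<881) ≈ 0.602.
Too low — raise k to concentrate. Iterating converges to k ≈ 10.8.
Then θ = 434/(10.8−1) ≈ 44.4.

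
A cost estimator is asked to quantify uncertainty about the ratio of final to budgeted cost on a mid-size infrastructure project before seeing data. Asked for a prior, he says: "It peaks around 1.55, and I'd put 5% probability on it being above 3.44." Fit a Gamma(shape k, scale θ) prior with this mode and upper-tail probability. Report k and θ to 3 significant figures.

k ≈ 5.33, θ ≈ 0.358

Gamma(k,θ) with k>1 has mode (k−1)θ, so θ = 1.55/(k−1).
Need P(X < 3.44) = 0.95 with θ tied to k this way. Start at k = 2, θ = 1.55: P(X<3.44) ≈ 0.650.
Too low — raise k to concentrate. Iterating converges to k ≈ 5.33.
Then θ = 1.55/(5.33−1) ≈ 0.358.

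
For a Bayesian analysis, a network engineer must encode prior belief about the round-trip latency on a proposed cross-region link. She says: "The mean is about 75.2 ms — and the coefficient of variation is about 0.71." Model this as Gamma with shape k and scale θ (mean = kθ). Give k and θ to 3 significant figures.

For Gamma(k, scale θ): mean = kθ, variance = kθ², so CV = 1/√k.
CV = 0.71, hence k = 1/CV² = 1.98.
Then θ = mean/k = 75.2/1.98 = 37.9.

k ≈ 1.98, θ ≈ 37.9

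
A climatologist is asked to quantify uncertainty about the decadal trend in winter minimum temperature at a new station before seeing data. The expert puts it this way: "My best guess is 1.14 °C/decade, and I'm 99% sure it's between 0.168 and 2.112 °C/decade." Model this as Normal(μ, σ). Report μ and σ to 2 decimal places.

A symmetric 99% interval runs μ ± z·σ with z = 2.576.
Half-width = 0.972, so σ = 0.972/2.576 = 0.38.
μ is the stated best guess, 1.14.

μ = 1.14, σ = 0.38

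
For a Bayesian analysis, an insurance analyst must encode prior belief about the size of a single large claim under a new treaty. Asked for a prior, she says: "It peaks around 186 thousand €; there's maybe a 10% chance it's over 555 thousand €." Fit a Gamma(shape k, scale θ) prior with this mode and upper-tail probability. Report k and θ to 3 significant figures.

Gamma(k,θ) with k>1 has mode (k−1)θ, so θ = 186/(k−1).
Need P(X < 555) = 0.9 with θ tied to k this way. Start at k = 2, θ = 186: P(X<555) ≈ 0.798.
Too low — raise k to concentrate. Iterating converges to k ≈ 2.59.
Then θ = 186/(2.59−1) ≈ 117.

k ≈ 2.59, θ ≈ 117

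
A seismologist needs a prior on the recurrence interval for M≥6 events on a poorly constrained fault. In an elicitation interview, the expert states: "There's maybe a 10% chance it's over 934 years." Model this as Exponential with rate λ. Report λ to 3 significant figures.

P(T > 934.0) = e^(−λ·934.0) = 0.1, so λ = −ln(0.1)/934.0 = 0.00247.

λ ≈ 0.00247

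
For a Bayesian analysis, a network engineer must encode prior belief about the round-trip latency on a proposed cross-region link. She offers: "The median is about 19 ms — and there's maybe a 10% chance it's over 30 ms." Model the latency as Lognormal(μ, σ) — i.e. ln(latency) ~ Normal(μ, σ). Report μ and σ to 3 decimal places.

If T ~ Lognormal(μ,σ) then ln T ~ Normal(μ,σ), so the p-quantile of ln T is μ + z_p·σ.
ln(19) = 2.944 and ln(30) = 3.401; z_{0.5} = 0, z_{0.9} = 1.282.
σ = (3.401 − 2.944)/(1.282 − (0)) = 0.356.
μ = 2.944 − (0)·0.356 = 2.944.

μ ≈ 2.944, σ ≈ 0.356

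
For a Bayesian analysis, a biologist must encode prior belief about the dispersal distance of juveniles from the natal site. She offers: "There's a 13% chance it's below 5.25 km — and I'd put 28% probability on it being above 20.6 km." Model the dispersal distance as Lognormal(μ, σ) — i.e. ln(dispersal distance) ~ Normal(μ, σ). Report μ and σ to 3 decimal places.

μ ≈ 2.559, σ ≈ 0.800

If T ~ Lognormal(μ,σ) then ln T ~ Normal(μ,σ), so the p-quantile of ln T is μ + z_p·σ.
ln(5.25) = 1.658 and ln(20.6) = 3.025; z_{0.13} = -1.126, z_{0.72} = 0.5828.
σ = (3.025 − 1.658)/(0.5828 − (-1.126)) = 0.800.
μ = 1.658 − (-1.126)·0.800 = 2.559.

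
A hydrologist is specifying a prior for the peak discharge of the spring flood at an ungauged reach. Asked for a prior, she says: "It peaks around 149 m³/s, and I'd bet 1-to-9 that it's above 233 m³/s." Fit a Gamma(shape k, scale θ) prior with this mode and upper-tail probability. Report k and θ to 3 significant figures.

k ≈ 10.4, θ ≈ 15.9

Gamma(k,θ) with k>1 has mode (k−1)θ, so θ = 149/(k−1).
Need P(X < 233) = 0.9 with θ tied to k this way. Start at k = 2, θ = 149: P(X<233) ≈ 0.463.
Too low — raise k to concentrate. Iterating converges to k ≈ 10.4.
Then θ = 149/(10.4−1) ≈ 15.9.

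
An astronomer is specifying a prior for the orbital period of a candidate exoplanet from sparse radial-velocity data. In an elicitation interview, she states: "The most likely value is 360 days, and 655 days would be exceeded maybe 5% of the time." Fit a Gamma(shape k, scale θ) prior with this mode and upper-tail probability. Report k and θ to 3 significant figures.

Gamma(k,θ) with k>1 has mode (k−1)θ, so θ = 360/(k−1).
Need P(X < 655) = 0.95 with θ tied to k this way. Start at k = 2, θ = 360: P(X<655) ≈ 0.543.
Too low — raise k to concentrate. Iterating converges to k ≈ 8.78.
Then θ = 360/(8.78−1) ≈ 46.3.

k ≈ 8.78, θ ≈ 46.3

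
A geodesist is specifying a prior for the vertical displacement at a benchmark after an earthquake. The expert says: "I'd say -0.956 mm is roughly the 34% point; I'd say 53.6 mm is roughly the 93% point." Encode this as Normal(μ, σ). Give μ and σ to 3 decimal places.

μ = 10.961, σ = 28.892

For Normal(μ,σ), the p-quantile is μ + z_p·σ. Here z_{0.34} = -0.4125, z_{0.93} = 1.476.
So -0.956 = μ − 0.4125σ and 53.6 = μ + 1.476σ.
Subtracting: σ = (53.6 − -0.956)/(1.476 − (-0.4125)) = 28.892.
Then μ = -0.956 − (-0.4125)·28.892 = 10.961.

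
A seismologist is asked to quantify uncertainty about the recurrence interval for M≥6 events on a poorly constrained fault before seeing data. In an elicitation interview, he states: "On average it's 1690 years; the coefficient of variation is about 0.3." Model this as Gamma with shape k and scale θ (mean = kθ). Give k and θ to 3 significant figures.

For Gamma(k, scale θ): mean = kθ, variance = kθ², so CV = 1/√k.
CV = 0.3, hence k = 1/CV² = 11.1.
Then θ = mean/k = 1690/11.1 = 152.

k ≈ 11.1, θ ≈ 152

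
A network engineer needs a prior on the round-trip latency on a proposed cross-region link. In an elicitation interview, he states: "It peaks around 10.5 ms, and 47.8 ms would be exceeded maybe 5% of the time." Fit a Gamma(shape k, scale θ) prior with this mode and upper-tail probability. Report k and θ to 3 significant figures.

Gamma(k,θ) with k>1 has mode (k−1)θ, so θ = 10.5/(k−1).
Need P(X < 47.8) = 0.95 with θ tied to k this way. Start at k = 2, θ = 10.5: P(X<47.8) ≈ 0.941.
Too low — raise k to concentrate. Iterating converges to k ≈ 2.07.
Then θ = 10.5/(2.07−1) ≈ 9.86.

k ≈ 2.07, θ ≈ 9.86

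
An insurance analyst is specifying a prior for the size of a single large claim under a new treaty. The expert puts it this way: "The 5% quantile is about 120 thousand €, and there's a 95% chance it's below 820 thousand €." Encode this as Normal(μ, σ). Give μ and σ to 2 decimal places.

For Normal(μ,σ), the p-quantile is μ + z_p·σ. Here z_{0.05} = -1.645, z_{0.95} = 1.645.
So 120 = μ − 1.645σ and 820 = μ + 1.645σ.
Subtracting: σ = (820 − 120)/(1.645 − (-1.645)) = 212.78.
Then μ = 120 − (-1.645)·212.78 = 470.00.

μ = 470.00, σ = 212.78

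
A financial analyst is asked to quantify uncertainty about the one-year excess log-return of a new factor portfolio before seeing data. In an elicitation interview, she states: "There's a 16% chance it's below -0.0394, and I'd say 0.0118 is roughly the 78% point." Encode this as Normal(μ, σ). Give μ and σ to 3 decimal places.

The p-quantile of Normal(μ,σ) is μ + z_p·σ, with z_{0.16} = -0.9945 and z_{0.78} = 0.7722.
Eliminate σ: μ = (z₂·x₁ − z₁·x₂)/(z₂ − z₁) = (0.7722·-0.0394 − (-0.9945)·0.0118)/1.767 = -0.011.
Then σ = (x₂ − x₁)/(z₂ − z₁) = (0.0118 − -0.0394)/1.767 = 0.029.

μ = -0.011, σ = 0.029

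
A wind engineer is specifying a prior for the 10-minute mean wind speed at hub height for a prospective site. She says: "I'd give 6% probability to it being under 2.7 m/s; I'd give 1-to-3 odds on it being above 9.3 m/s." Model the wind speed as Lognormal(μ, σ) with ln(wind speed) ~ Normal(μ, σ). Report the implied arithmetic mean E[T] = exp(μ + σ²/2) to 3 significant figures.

If T ~ Lognormal(μ,σ) then ln T ~ Normal(μ,σ), so the p-quantile of ln T is μ + z_p·σ.
ln(2.7) = 0.9933 and ln(9.3) = 2.23; z_{0.06} = -1.555, z_{0.75} = 0.6745.
σ = (2.23 − 0.9933)/(0.6745 − (-1.555)) = 0.555.
μ = 0.9933 − (-1.555)·0.555 = 1.856.
E[T] = exp(μ + σ²/2) = exp(1.856 + 0.1539) = 7.46 m/s.

E[T] ≈ 7.46 m/s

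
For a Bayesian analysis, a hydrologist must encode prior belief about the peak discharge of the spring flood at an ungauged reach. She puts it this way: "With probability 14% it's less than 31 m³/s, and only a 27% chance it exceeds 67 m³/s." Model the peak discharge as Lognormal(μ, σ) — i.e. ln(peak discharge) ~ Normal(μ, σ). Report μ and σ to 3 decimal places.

μ ≈ 3.926, σ ≈ 0.455

If T ~ Lognormal(μ,σ) then ln T ~ Normal(μ,σ), so the p-quantile of ln T is μ + z_p·σ.
ln(31) = 3.434 and ln(67) = 4.205; z_{0.14} = -1.08, z_{0.73} = 0.6128.
σ = (4.205 − 3.434)/(0.6128 − (-1.08)) = 0.455.
μ = 3.434 − (-1.08)·0.455 = 3.926.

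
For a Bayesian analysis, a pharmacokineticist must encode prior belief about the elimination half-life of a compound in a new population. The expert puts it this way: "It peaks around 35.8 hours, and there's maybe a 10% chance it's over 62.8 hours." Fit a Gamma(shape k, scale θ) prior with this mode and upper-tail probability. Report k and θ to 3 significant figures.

Gamma(k,θ) with k>1 has mode (k−1)θ, so θ = 35.8/(k−1).
Need P(X < 62.8) = 0.9 with θ tied to k this way. Start at k = 2, θ = 35.8: P(X<62.8) ≈ 0.523.
Too low — raise k to concentrate. Iterating converges to k ≈ 7.01.
Then θ = 35.8/(7.01−1) ≈ 5.95.

k ≈ 7.01, θ ≈ 5.95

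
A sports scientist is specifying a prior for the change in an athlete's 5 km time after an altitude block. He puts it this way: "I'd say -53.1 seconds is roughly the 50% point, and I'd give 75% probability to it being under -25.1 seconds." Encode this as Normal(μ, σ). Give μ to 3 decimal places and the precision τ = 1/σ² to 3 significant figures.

The p-quantile of Normal(μ,σ) is μ + z_p·σ, with z_{0.5} = 0 and z_{0.75} = 0.6745.
Eliminate σ: μ = (z₂·x₁ − z₁·x₂)/(z₂ − z₁) = (0.6745·-53.1 − (0)·-25.1)/0.6745 = -53.100.
Then σ = (x₂ − x₁)/(z₂ − z₁) = (-25.1 − -53.1)/0.6745 = 41.513.
Precision τ = 1/σ² = 1/41.51² = 0.00058.

μ = -53.100, τ = 0.00058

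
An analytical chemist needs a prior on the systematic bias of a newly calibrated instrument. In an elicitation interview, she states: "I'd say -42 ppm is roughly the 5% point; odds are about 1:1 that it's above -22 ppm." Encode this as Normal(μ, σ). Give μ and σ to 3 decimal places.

The p-quantile of Normal(μ,σ) is μ + z_p·σ, with z_{0.05} = -1.645 and z_{0.5} = 0.
Eliminate σ: μ = (z₂·x₁ − z₁·x₂)/(z₂ − z₁) = (0·-42 − (-1.645)·-22)/1.645 = -22.000.
Then σ = (x₂ − x₁)/(z₂ − z₁) = (-22 − -42)/1.645 = 12.159.

μ = -22.000, σ = 12.159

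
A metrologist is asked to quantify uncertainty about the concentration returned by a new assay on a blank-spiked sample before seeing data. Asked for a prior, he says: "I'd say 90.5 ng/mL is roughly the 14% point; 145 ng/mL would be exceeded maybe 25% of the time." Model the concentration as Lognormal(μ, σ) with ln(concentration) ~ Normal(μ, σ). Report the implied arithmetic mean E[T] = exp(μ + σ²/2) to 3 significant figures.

If T ~ Lognormal(μ,σ) then ln T ~ Normal(μ,σ), so the p-quantile of ln T is μ + z_p·σ.
ln(90.5) = 4.505 and ln(145) = 4.977; z_{0.14} = -1.08, z_{0.75} = 0.6745.
σ = (4.977 − 4.505)/(0.6745 − (-1.08)) = 0.269.
μ = 4.505 − (-1.08)·0.269 = 4.796.
E[T] = exp(μ + σ²/2) = exp(4.796 + 0.0361) = 125 ng/mL.

E[T] ≈ 125 ng/mL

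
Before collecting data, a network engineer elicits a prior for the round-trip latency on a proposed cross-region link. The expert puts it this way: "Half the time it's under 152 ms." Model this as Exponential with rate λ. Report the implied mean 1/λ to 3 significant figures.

mean ≈ 219 ms

Exponential median = ln 2 / λ, so λ = ln 2 / 152.0 = 0.00456.
Mean = 1/λ = 219 ms.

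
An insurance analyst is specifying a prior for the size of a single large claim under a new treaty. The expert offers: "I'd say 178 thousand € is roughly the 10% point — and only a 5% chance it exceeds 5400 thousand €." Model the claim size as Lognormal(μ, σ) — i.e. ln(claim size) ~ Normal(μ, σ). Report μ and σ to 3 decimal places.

μ ≈ 6.676, σ ≈ 1.166

If T ~ Lognormal(μ,σ) then ln T ~ Normal(μ,σ), so the p-quantile of ln T is μ + z_p·σ.
ln(178) = 5.182 and ln(5400) = 8.594; z_{0.1} = -1.282, z_{0.95} = 1.645.
σ = (8.594 − 5.182)/(1.645 − (-1.282)) = 1.166.
μ = 5.182 − (-1.282)·1.166 = 6.676.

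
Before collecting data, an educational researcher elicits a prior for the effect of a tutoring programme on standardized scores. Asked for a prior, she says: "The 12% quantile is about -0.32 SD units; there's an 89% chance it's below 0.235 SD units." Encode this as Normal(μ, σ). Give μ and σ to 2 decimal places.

μ = -0.05, σ = 0.23

The p-quantile of Normal(μ,σ) is μ + z_p·σ, with z_{0.12} = -1.175 and z_{0.89} = 1.227.
Eliminate σ: μ = (z₂·x₁ − z₁·x₂)/(z₂ − z₁) = (1.227·-0.32 − (-1.175)·0.235)/2.402 = -0.05.
Then σ = (x₂ − x₁)/(z₂ − z₁) = (0.235 − -0.32)/2.402 = 0.23.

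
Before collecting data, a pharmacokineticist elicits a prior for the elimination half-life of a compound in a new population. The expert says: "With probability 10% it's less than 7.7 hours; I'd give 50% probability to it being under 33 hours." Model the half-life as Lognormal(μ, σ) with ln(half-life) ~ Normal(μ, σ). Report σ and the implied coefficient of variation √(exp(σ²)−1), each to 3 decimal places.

σ ≈ 1.136, CV ≈ 1.622

If T ~ Lognormal(μ,σ) then ln T ~ Normal(μ,σ), so the p-quantile of ln T is μ + z_p·σ.
ln(7.7) = 2.041 and ln(33) = 3.497; z_{0.1} = -1.282, z_{0.5} = 0.
σ = (3.497 − 2.041)/(0 − (-1.282)) = 1.136.
μ = 2.041 − (-1.282)·1.136 = 3.497.
CV = √(exp(σ²)−1) = √(exp(1.2895)−1) = 1.622.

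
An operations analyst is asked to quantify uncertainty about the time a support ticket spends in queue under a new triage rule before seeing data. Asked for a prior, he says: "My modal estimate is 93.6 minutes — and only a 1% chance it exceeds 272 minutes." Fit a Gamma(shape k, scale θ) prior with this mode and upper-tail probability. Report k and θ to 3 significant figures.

k ≈ 4.99, θ ≈ 23.5

Gamma(k,θ) with k>1 has mode (k−1)θ, so θ = 93.6/(k−1).
Need P(X < 272) = 0.99 with θ tied to k this way. Start at k = 2, θ = 93.6: P(X<272) ≈ 0.786.
Too low — raise k to concentrate. Iterating converges to k ≈ 4.99.
Then θ = 93.6/(4.99−1) ≈ 23.5.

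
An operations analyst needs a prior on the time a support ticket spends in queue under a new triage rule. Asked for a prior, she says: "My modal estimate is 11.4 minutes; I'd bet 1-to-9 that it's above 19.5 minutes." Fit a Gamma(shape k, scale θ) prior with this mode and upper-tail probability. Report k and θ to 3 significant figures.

Gamma(k,θ) with k>1 has mode (k−1)θ, so θ = 11.4/(k−1).
Need P(X < 19.5) = 0.9 with θ tied to k this way. Start at k = 2, θ = 11.4: P(X<19.5) ≈ 0.510.
Too low — raise k to concentrate. Iterating converges to k ≈ 7.57.
Then θ = 11.4/(7.57−1) ≈ 1.73.

k ≈ 7.57, θ ≈ 1.73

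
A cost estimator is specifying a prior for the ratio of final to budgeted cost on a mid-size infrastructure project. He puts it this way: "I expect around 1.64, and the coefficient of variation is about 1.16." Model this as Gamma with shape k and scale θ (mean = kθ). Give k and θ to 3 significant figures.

k ≈ 0.743, θ ≈ 2.21

For Gamma(k, scale θ): mean = kθ, variance = kθ², so CV = 1/√k.
CV = 1.16, hence k = 1/CV² = 0.743.
Then θ = mean/k = 1.64/0.743 = 2.21.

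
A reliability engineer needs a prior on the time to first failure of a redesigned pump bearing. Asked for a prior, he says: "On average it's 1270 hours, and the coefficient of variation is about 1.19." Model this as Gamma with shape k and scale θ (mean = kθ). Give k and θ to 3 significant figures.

For Gamma(k, scale θ): mean = kθ, variance = kθ², so CV = 1/√k.
CV = 1.19, hence k = 1/CV² = 0.706.
Then θ = mean/k = 1270/0.706 = 1800.

k ≈ 0.706, θ ≈ 1800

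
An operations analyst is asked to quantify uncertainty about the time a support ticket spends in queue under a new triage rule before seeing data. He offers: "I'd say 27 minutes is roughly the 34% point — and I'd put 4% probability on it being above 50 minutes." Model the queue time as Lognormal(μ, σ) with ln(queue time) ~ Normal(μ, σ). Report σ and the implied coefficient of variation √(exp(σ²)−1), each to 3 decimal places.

σ ≈ 0.285, CV ≈ 0.291

If T ~ Lognormal(μ,σ) then ln T ~ Normal(μ,σ), so the p-quantile of ln T is μ + z_p·σ.
ln(27) = 3.296 and ln(50) = 3.912; z_{0.34} = -0.4125, z_{0.96} = 1.751.
σ = (3.912 − 3.296)/(1.751 − (-0.4125)) = 0.285.
μ = 3.296 − (-0.4125)·0.285 = 3.413.
CV = √(exp(σ²)−1) = √(exp(0.0811)−1) = 0.291.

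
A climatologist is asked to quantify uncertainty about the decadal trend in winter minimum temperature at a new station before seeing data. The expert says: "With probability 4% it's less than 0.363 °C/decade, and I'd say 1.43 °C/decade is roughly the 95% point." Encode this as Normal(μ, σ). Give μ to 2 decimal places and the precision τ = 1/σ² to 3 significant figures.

μ = 0.91, τ = 10.1

The p-quantile of Normal(μ,σ) is μ + z_p·σ, with z_{0.04} = -1.751 and z_{0.95} = 1.645.
Eliminate σ: μ = (z₂·x₁ − z₁·x₂)/(z₂ − z₁) = (1.645·0.363 − (-1.751)·1.43)/3.396 = 0.91.
Then σ = (x₂ − x₁)/(z₂ − z₁) = (1.43 − 0.363)/3.396 = 0.31.
Precision τ = 1/σ² = 1/0.3142² = 10.1.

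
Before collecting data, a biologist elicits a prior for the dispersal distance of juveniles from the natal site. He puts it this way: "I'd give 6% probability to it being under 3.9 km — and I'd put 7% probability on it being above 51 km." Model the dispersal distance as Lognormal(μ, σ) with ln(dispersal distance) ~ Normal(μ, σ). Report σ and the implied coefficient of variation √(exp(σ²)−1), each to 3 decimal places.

σ ≈ 0.848, CV ≈ 1.026

If T ~ Lognormal(μ,σ) then ln T ~ Normal(μ,σ), so the p-quantile of ln T is μ + z_p·σ.
ln(3.9) = 1.361 and ln(51) = 3.932; z_{0.06} = -1.555, z_{0.93} = 1.476.
σ = (3.932 − 1.361)/(1.476 − (-1.555)) = 0.848.
μ = 1.361 − (-1.555)·0.848 = 2.680.
CV = √(exp(σ²)−1) = √(exp(0.7196)−1) = 1.026.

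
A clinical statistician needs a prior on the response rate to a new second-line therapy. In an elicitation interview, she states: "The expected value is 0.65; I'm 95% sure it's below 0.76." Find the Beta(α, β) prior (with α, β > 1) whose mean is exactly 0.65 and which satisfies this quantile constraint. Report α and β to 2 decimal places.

α ≈ 30.32, β ≈ 16.33

With mean 0.65 fixed, write α = 0.65s, β = 0.35s where s = α+β.
Need P(θ < 0.76) = 0.95 under Beta(0.65s, 0.35s). Normal approximation: (q−m)/√(m(1−m)/s) ≈ z_{0.95} = 1.64, so s ≈ 0.65·0.35·(1.64)²/(0.76−0.65)² = 50.9.
At s = 50.9: P(θ<0.76) ≈ 0.957. Adjusting to match 0.95 gives s ≈ 46.65.
So α = 0.65·46.65 ≈ 30.32, β = 0.35·46.65 ≈ 16.33.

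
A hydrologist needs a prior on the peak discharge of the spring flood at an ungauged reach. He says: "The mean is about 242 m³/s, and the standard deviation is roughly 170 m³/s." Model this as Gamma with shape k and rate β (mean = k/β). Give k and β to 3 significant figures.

k ≈ 2.03, β ≈ 0.00837

For Gamma(k, rate β): mean = k/β, variance = k/β², so CV = 1/√k.
CV = SD/mean = 170/242 = 0.7025, hence k = 1/CV² = 2.03.
Then β = k/mean = 2.03/242 = 0.00837.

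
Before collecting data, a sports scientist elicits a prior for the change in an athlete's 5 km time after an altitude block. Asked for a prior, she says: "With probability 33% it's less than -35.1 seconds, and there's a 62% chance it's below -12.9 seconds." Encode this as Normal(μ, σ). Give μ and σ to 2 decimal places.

The p-quantile of Normal(μ,σ) is μ + z_p·σ, with z_{0.33} = -0.4399 and z_{0.62} = 0.3055.
Eliminate σ: μ = (z₂·x₁ − z₁·x₂)/(z₂ − z₁) = (0.3055·-35.1 − (-0.4399)·-12.9)/0.7454 = -22.00.
Then σ = (x₂ − x₁)/(z₂ − z₁) = (-12.9 − -35.1)/0.7454 = 29.78.

μ = -22.00, σ = 29.78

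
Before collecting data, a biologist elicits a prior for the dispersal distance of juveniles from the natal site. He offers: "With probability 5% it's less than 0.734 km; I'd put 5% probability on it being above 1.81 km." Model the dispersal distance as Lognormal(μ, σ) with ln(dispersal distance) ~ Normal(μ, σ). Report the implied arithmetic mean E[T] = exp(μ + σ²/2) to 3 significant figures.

E[T] ≈ 1.2 km

If T ~ Lognormal(μ,σ) then ln T ~ Normal(μ,σ), so the p-quantile of ln T is μ + z_p·σ.
ln(0.734) = -0.3092 and ln(1.81) = 0.5933; z_{0.05} = -1.645, z_{0.95} = 1.645.
σ = (0.5933 − -0.3092)/(1.645 − (-1.645)) = 0.274.
μ = -0.3092 − (-1.645)·0.274 = 0.142.
E[T] = exp(μ + σ²/2) = exp(0.142 + 0.0376) = 1.2 km.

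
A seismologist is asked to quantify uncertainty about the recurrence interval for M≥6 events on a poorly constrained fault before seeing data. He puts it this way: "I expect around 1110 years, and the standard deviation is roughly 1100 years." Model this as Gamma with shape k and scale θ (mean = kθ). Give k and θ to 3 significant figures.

For Gamma(k, scale θ): mean = kθ, variance = kθ², so CV = 1/√k.
CV = SD/mean = 1100/1110 = 0.991, hence k = 1/CV² = 1.02.
Then θ = mean/k = 1110/1.02 = 1090.

k ≈ 1.02, θ ≈ 1090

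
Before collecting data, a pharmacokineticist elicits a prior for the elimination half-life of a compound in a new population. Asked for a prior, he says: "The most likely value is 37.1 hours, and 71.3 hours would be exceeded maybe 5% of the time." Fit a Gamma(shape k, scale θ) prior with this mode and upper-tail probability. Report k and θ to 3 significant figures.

k ≈ 7.51, θ ≈ 5.7

Gamma(k,θ) with k>1 has mode (k−1)θ, so θ = 37.1/(k−1).
Need P(X < 71.3) = 0.95 with θ tied to k this way. Start at k = 2, θ = 37.1: P(X<71.3) ≈ 0.572.
Too low — raise k to concentrate. Iterating converges to k ≈ 7.51.
Then θ = 37.1/(7.51−1) ≈ 5.7.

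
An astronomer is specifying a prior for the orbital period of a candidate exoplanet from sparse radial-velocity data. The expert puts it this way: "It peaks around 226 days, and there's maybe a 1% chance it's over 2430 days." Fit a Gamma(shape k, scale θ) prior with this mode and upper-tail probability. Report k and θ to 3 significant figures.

Gamma(k,θ) with k>1 has mode (k−1)θ, so θ = 226/(k−1).
Need P(X < 2430) = 0.99 with θ tied to k this way. Start at k = 2, θ = 226: P(X<2430) ≈ 1.000.
Too high — lower k to spread out. Iterating converges to k ≈ 1.53.
Then θ = 226/(1.53−1) ≈ 423.

k ≈ 1.53, θ ≈ 423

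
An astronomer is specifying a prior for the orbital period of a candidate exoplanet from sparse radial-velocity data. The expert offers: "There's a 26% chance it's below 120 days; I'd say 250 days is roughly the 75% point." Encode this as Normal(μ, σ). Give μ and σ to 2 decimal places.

μ = 183.46, σ = 98.65

The p-quantile of Normal(μ,σ) is μ + z_p·σ, with z_{0.26} = -0.6433 and z_{0.75} = 0.6745.
Eliminate σ: μ = (z₂·x₁ − z₁·x₂)/(z₂ − z₁) = (0.6745·120 − (-0.6433)·250)/1.318 = 183.46.
Then σ = (x₂ − x₁)/(z₂ − z₁) = (250 − 120)/1.318 = 98.65.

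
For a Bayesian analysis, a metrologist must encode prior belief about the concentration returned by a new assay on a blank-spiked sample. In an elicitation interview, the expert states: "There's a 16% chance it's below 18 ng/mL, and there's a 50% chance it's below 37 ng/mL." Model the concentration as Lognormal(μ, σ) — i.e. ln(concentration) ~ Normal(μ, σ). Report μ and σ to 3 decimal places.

If T ~ Lognormal(μ,σ) then ln T ~ Normal(μ,σ), so the p-quantile of ln T is μ + z_p·σ.
ln(18) = 2.89 and ln(37) = 3.611; z_{0.16} = -0.9945, z_{0.5} = 0.
σ = (3.611 − 2.89)/(0 − (-0.9945)) = 0.725.
μ = 2.89 − (-0.9945)·0.725 = 3.611.

μ ≈ 3.611, σ ≈ 0.725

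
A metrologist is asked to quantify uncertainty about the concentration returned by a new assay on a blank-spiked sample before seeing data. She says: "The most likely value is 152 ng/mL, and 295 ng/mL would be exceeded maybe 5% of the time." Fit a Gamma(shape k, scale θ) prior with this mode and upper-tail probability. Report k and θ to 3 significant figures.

Gamma(k,θ) with k>1 has mode (k−1)θ, so θ = 152/(k−1).
Need P(X < 295) = 0.95 with θ tied to k this way. Start at k = 2, θ = 152: P(X<295) ≈ 0.578.
Too low — raise k to concentrate. Iterating converges to k ≈ 7.31.
Then θ = 152/(7.31−1) ≈ 24.1.

k ≈ 7.31, θ ≈ 24.1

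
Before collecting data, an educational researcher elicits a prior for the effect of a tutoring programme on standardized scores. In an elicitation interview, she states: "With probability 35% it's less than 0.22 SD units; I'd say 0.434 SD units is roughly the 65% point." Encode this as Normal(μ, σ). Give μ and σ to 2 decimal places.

μ = 0.33, σ = 0.28

For Normal(μ,σ), the p-quantile is μ + z_p·σ. Here z_{0.35} = -0.3853, z_{0.65} = 0.3853.
So 0.22 = μ − 0.3853σ and 0.434 = μ + 0.3853σ.
Subtracting: σ = (0.434 − 0.22)/(0.3853 − (-0.3853)) = 0.28.
Then μ = 0.22 − (-0.3853)·0.28 = 0.33.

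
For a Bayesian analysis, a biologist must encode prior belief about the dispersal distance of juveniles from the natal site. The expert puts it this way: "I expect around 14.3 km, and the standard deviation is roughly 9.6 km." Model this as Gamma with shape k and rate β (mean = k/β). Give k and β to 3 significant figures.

k ≈ 2.22, β ≈ 0.155

For Gamma(k, rate β): mean = k/β, variance = k/β², so CV = 1/√k.
CV = SD/mean = 9.6/14.3 = 0.6713, hence k = 1/CV² = 2.22.
Then β = k/mean = 2.22/14.3 = 0.155.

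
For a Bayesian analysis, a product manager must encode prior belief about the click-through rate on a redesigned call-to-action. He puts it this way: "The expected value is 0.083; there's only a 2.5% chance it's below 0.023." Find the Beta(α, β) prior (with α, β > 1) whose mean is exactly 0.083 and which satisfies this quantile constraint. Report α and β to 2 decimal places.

α ≈ 3.88, β ≈ 42.92

With mean 0.083 fixed, write α = 0.083s, β = 0.917s where s = α+β.
Need P(θ < 0.023) = 0.025 under Beta(0.083s, 0.917s). Normal approximation: (q−m)/√(m(1−m)/s) ≈ z_{0.025} = -1.96, so s ≈ 0.083·0.917·(-1.96)²/(0.023−0.083)² = 81.2.
At s = 81.2: P(θ<0.023) ≈ 0.004. Adjusting to match 0.025 gives s ≈ 46.80.
So α = 0.083·46.80 ≈ 3.88, β = 0.917·46.80 ≈ 42.92.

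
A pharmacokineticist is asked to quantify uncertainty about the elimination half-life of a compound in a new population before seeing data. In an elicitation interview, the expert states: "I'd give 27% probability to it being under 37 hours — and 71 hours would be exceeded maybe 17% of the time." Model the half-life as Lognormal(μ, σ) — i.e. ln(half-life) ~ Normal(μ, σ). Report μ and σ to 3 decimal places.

If T ~ Lognormal(μ,σ) then ln T ~ Normal(μ,σ), so the p-quantile of ln T is μ + z_p·σ.
ln(37) = 3.611 and ln(71) = 4.263; z_{0.27} = -0.6128, z_{0.83} = 0.9542.
σ = (4.263 − 3.611)/(0.9542 − (-0.6128)) = 0.416.
μ = 3.611 − (-0.6128)·0.416 = 3.866.

μ ≈ 3.866, σ ≈ 0.416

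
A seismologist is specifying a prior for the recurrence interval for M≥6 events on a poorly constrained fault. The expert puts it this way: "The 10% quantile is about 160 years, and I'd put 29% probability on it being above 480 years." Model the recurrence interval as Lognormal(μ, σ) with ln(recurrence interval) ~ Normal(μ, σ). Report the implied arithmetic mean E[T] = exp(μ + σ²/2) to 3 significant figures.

If T ~ Lognormal(μ,σ) then ln T ~ Normal(μ,σ), so the p-quantile of ln T is μ + z_p·σ.
ln(160) = 5.075 and ln(480) = 6.174; z_{0.1} = -1.282, z_{0.71} = 0.5534.
σ = (6.174 − 5.075)/(0.5534 − (-1.282)) = 0.599.
μ = 5.075 − (-1.282)·0.599 = 5.842.
E[T] = exp(μ + σ²/2) = exp(5.842 + 0.1792) = 412 years.

E[T] ≈ 412 years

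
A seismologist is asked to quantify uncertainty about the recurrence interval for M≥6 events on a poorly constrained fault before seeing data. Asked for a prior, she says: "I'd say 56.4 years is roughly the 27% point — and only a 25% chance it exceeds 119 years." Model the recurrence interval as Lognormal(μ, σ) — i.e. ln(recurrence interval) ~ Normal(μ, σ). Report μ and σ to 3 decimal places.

If T ~ Lognormal(μ,σ) then ln T ~ Normal(μ,σ), so the p-quantile of ln T is μ + z_p·σ.
ln(56.4) = 4.032 and ln(119) = 4.779; z_{0.27} = -0.6128, z_{0.75} = 0.6745.
σ = (4.779 − 4.032)/(0.6745 − (-0.6128)) = 0.580.
μ = 4.032 − (-0.6128)·0.580 = 4.388.

μ ≈ 4.388, σ ≈ 0.580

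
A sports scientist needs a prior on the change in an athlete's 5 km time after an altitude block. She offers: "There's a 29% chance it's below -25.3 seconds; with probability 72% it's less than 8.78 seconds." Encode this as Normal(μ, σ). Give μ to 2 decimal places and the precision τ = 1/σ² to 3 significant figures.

For Normal(μ,σ), the p-quantile is μ + z_p·σ. Here z_{0.29} = -0.5534, z_{0.72} = 0.5828.
So -25.3 = μ − 0.5534σ and 8.78 = μ + 0.5828σ.
Subtracting: σ = (8.78 − -25.3)/(0.5828 − (-0.5534)) = 29.99.
Then μ = -25.3 − (-0.5534)·29.99 = -8.70.
Precision τ = 1/σ² = 1/29.99² = 0.00111.

μ = -8.70, τ = 0.00111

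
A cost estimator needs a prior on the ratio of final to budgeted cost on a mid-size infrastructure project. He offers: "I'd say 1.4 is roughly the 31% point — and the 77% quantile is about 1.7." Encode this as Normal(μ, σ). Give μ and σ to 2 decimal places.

For Normal(μ,σ), the p-quantile is μ + z_p·σ. Here z_{0.31} = -0.4959, z_{0.77} = 0.7388.
So 1.4 = μ − 0.4959σ and 1.7 = μ + 0.7388σ.
Subtracting: σ = (1.7 − 1.4)/(0.7388 − (-0.4959)) = 0.24.
Then μ = 1.4 − (-0.4959)·0.24 = 1.52.

μ = 1.52, σ = 0.24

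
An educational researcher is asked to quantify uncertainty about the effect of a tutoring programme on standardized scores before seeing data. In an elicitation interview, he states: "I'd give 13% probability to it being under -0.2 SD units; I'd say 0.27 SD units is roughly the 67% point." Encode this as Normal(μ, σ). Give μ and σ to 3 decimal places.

For Normal(μ,σ), the p-quantile is μ + z_p·σ. Here z_{0.13} = -1.126, z_{0.67} = 0.4399.
So -0.2 = μ − 1.126σ and 0.27 = μ + 0.4399σ.
Subtracting: σ = (0.27 − -0.2)/(0.4399 − (-1.126)) = 0.300.
Then μ = -0.2 − (-1.126)·0.300 = 0.138.

μ = 0.138, σ = 0.300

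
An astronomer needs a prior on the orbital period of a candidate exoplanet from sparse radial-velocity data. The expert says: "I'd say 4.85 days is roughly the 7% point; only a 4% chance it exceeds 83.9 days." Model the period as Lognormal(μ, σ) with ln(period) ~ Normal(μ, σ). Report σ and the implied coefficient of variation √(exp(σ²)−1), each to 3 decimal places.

σ ≈ 0.884, CV ≈ 1.088

If T ~ Lognormal(μ,σ) then ln T ~ Normal(μ,σ), so the p-quantile of ln T is μ + z_p·σ.
ln(4.85) = 1.579 and ln(83.9) = 4.43; z_{0.07} = -1.476, z_{0.96} = 1.751.
σ = (4.43 − 1.579)/(1.751 − (-1.476)) = 0.884.
μ = 1.579 − (-1.476)·0.884 = 2.883.
CV = √(exp(σ²)−1) = √(exp(0.7806)−1) = 1.088.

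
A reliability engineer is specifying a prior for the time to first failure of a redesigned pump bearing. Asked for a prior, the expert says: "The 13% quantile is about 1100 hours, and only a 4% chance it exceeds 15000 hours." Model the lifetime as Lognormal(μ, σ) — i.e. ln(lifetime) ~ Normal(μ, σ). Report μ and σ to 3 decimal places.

If T ~ Lognormal(μ,σ) then ln T ~ Normal(μ,σ), so the p-quantile of ln T is μ + z_p·σ.
ln(1100) = 7.003 and ln(15000) = 9.616; z_{0.13} = -1.126, z_{0.96} = 1.751.
σ = (9.616 − 7.003)/(1.751 − (-1.126)) = 0.908.
μ = 7.003 − (-1.126)·0.908 = 8.026.

μ ≈ 8.026, σ ≈ 0.908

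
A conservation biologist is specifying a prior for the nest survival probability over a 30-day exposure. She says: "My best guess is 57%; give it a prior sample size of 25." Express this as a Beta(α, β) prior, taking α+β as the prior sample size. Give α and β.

Under the effective-sample-size interpretation, Beta(α, β) has prior mean α/(α+β) and prior sample size α+β.
So α+β = 25 and α/(α+β) = 0.57, giving α = 0.57·25 = 14.25 and β = 25 − 14.25 = 10.75.

α = 14.25, β = 10.75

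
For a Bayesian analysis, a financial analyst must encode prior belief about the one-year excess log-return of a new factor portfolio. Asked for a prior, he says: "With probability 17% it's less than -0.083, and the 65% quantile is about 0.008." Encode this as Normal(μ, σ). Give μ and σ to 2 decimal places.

μ = -0.02, σ = 0.07

For Normal(μ,σ), the p-quantile is μ + z_p·σ. Here z_{0.17} = -0.9542, z_{0.65} = 0.3853.
So -0.083 = μ − 0.9542σ and 0.008 = μ + 0.3853σ.
Subtracting: σ = (0.008 − -0.083)/(0.3853 − (-0.9542)) = 0.07.
Then μ = -0.083 − (-0.9542)·0.07 = -0.02.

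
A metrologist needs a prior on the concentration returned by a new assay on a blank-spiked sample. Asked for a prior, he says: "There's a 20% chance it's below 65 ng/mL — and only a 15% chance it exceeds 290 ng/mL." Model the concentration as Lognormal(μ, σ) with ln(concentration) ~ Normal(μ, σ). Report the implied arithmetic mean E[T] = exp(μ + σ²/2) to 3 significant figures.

If T ~ Lognormal(μ,σ) then ln T ~ Normal(μ,σ), so the p-quantile of ln T is μ + z_p·σ.
ln(65) = 4.174 and ln(290) = 5.67; z_{0.2} = -0.8416, z_{0.85} = 1.036.
σ = (5.67 − 4.174)/(1.036 − (-0.8416)) = 0.796.
μ = 4.174 − (-0.8416)·0.796 = 4.845.
E[T] = exp(μ + σ²/2) = exp(4.845 + 0.3170) = 174 ng/mL.

E[T] ≈ 174 ng/mL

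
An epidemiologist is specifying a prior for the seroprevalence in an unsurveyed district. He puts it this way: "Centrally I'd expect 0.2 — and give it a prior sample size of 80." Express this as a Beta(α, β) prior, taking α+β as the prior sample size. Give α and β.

α = 16, β = 64

Under the effective-sample-size interpretation, Beta(α, β) has prior mean α/(α+β) and prior sample size α+β.
So α+β = 80 and α/(α+β) = 0.2, giving α = 0.2·80 = 16 and β = 80 − 16 = 64.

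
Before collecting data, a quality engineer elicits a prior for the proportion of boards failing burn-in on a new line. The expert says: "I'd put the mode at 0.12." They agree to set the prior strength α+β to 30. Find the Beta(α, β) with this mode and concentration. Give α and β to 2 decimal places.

For α,β > 1 the Beta mode is (α−1)/(α+β−2). With α+β = 30, the mode is (α−1)/28.
Set (α−1)/28 = 0.12 → α = 1 + 0.12·28 = 4.36.
β = 30 − α = 25.64.

α = 4.36, β = 25.64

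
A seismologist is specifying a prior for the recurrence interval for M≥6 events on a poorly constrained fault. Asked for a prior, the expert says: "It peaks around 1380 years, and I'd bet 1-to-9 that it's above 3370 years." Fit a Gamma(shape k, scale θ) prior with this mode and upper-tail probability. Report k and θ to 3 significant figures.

k ≈ 3.41, θ ≈ 572

Gamma(k,θ) with k>1 has mode (k−1)θ, so θ = 1380/(k−1).
Need P(X < 3370) = 0.9 with θ tied to k this way. Start at k = 2, θ = 1380: P(X<3370) ≈ 0.701.
Too low — raise k to concentrate. Iterating converges to k ≈ 3.41.
Then θ = 1380/(3.41−1) ≈ 572.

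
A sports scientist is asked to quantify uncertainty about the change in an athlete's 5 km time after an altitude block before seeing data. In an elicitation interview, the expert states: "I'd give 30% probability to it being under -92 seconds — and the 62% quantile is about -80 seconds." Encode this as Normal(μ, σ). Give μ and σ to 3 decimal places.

μ = -84.417, σ = 14.460

The p-quantile of Normal(μ,σ) is μ + z_p·σ, with z_{0.3} = -0.5244 and z_{0.62} = 0.3055.
Eliminate σ: μ = (z₂·x₁ − z₁·x₂)/(z₂ − z₁) = (0.3055·-92 − (-0.5244)·-80)/0.8299 = -84.417.
Then σ = (x₂ − x₁)/(z₂ − z₁) = (-80 − -92)/0.8299 = 14.460.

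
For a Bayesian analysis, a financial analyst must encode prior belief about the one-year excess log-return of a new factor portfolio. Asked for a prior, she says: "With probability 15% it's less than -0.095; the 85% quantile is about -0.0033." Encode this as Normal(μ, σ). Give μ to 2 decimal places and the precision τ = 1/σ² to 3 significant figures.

For Normal(μ,σ), the p-quantile is μ + z_p·σ. Here z_{0.15} = -1.036, z_{0.85} = 1.036.
So -0.095 = μ − 1.036σ and -0.0033 = μ + 1.036σ.
Subtracting: σ = (-0.0033 − -0.095)/(1.036 − (-1.036)) = 0.04.
Then μ = -0.095 − (-1.036)·0.04 = -0.05.
Precision τ = 1/σ² = 1/0.04424² = 511.

μ = -0.05, τ = 511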